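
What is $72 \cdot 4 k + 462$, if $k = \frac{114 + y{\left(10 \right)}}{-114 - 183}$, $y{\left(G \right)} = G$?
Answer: $\frac{11278}{33} \approx 341.76$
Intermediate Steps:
$k = - \frac{124}{297}$ ($k = \frac{114 + 10}{-114 - 183} = \frac{124}{-297} = 124 \left(- \frac{1}{297}\right) = - \frac{124}{297} \approx -0.41751$)
$72 \cdot 4 k + 462 = 72 \cdot 4 \left(- \frac{124}{297}\right) + 462 = 288 \left(- \frac{124}{297}\right) + 462 = - \frac{3968}{33} + 462 = \frac{11278}{33}$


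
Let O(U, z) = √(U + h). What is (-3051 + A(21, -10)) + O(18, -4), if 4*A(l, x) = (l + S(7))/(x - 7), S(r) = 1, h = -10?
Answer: -103745/34 + 2*√2 ≈ -3048.5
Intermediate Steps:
A(l, x) = (1 + l)/(4*(-7 + x)) (A(l, x) = ((l + 1)/(x - 7))/4 = ((1 + l)/(-7 + x))/4 = (1 + l)/(4*(-7 + x)))
O(U, z) = √(-10 + U) (O(U, z) = √(U - 10) = √(-10 + U))
(-3051 + A(21, -10)) + O(18, -4) = (-3051 + (1 + 21)/(4*(-7 - 10))) + √(-10 + 18) = (-3051 + (¼)*22/(-17)) + √8 = (-3051 + (¼)*(-1/17)*22) + 2*√2 = (-3051 - 11/34) + 2*√2 = -103745/34 + 2*√2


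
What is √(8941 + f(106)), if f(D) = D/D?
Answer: √8942 ≈ 94.562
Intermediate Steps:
f(D) = 1
√(8941 + f(106)) = √(8941 + 1) = √8942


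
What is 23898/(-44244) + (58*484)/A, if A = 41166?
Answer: 7173125/50593014 ≈ 0.14178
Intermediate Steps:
23898/(-44244) + (58*484)/A = 23898/(-44244) + (58*484)/41166 = 23898*(-1/44244) + 28072*(1/41166) = -3983/7374 + 14036/20583 = 7173125/50593014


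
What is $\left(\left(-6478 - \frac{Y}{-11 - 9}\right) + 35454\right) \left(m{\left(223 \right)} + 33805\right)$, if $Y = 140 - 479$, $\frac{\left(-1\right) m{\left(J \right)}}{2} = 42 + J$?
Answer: $\frac{3854449555}{4} \approx 9.6361 \cdot 10^{8}$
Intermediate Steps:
$m{\left(J \right)} = -84 - 2 J$ ($m{\left(J \right)} = - 2 \left(42 + J\right) = -84 - 2 J$)
$Y = -339$ ($Y = 140 - 479 = -339$)
$\left(\left(-6478 - \frac{Y}{-11 - 9}\right) + 35454\right) \left(m{\left(223 \right)} + 33805\right) = \left(\left(-6478 - - \frac{339}{-11 - 9}\right) + 35454\right) \left(\left(-84 - 446\right) + 33805\right) = \left(\left(-6478 - - \frac{339}{-20}\right) + 35454\right) \left(\left(-84 - 446\right) + 33805\right) = \left(\left(-6478 - \left(-339\right) \left(- \frac{1}{20}\right)\right) + 35454\right) \left(-530 + 33805\right) = \left(\left(-6478 - \frac{339}{20}\right) + 35454\right) 33275 = \left(- \frac{129899}{20} + 35454\right) 33275 = \frac{579181}{20} \cdot 33275 = \frac{3854449555}{4}$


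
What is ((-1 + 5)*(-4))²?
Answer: 256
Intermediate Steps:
((-1 + 5)*(-4))² = (4*(-4))² = (-16)² = 256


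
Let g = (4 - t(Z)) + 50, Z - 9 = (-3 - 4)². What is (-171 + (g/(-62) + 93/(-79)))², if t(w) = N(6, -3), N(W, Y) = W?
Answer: 179401379364/5997601 ≈ 29912.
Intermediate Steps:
Z = 58 (Z = 9 + (-3 - 4)² = 9 + (-7)² = 9 + 49 = 58)
t(w) = 6
g = 48 (g = (4 - 1*6) + 50 = (4 - 6) + 50 = -2 + 50 = 48)
(-171 + (g/(-62) + 93/(-79)))² = (-171 + (48/(-62) + 93/(-79)))² = (-171 + (48*(-1/62) + 93*(-1/79)))² = (-171 + (-24/31 - 93/79))² = (-171 - 4779/2449)² = (-423558/2449)² = 179401379364/5997601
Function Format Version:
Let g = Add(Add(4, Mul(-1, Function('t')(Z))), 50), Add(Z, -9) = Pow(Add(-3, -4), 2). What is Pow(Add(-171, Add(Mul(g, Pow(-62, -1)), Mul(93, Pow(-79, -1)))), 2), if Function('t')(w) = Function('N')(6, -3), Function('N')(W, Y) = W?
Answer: Rational(179401379364, 5997601) ≈ 29912.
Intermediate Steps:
Z = 58 (Z = Add(9, Pow(Add(-3, -4), 2)) = Add(9, Pow(-7, 2)) = Add(9, 49) = 58)
Function('t')(w) = 6
g = 48 (g = Add(Add(4, Mul(-1, 6)), 50) = Add(Add(4, -6), 50) = Add(-2, 50) = 48)
Pow(Add(-171, Add(Mul(g, Pow(-62, -1)), Mul(93, Pow(-79, -1)))), 2) = Pow(Add(-171, Add(Mul(48, Pow(-62, -1)), Mul(93, Pow(-79, -1)))), 2) = Pow(Add(-171, Add(Mul(48, Rational(-1, 62)), Mul(93, Rational(-1, 79)))), 2) = Pow(Add(-171, Add(Rational(-24, 31), Rational(-93, 79))), 2) = Pow(Add(-171, Rational(-4779, 2449)), 2) = Pow(Rational(-423558, 2449), 2) = Rational(179401379364, 5997601)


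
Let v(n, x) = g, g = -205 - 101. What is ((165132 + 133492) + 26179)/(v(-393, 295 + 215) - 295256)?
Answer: -324803/295562 ≈ -1.0989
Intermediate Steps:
g = -306
v(n, x) = -306
((165132 + 133492) + 26179)/(v(-393, 295 + 215) - 295256) = ((165132 + 133492) + 26179)/(-306 - 295256) = (298624 + 26179)/(-295562) = 324803*(-1/295562) = -324803/295562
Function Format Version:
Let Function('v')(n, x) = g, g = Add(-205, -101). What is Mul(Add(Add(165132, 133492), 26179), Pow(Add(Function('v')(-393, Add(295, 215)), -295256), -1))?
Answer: Rational(-324803, 295562) ≈ -1.0989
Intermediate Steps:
g = -306
Function('v')(n, x) = -306
Mul(Add(Add(165132, 133492), 26179), Pow(Add(Function('v')(-393, Add(295, 215)), -295256), -1)) = Mul(Add(Add(165132, 133492), 26179), Pow(Add(-306, -295256), -1)) = Mul(Add(298624, 26179), Pow(-295562, -1)) = Mul(324803, Rational(-1, 295562)) = Rational(-324803, 295562)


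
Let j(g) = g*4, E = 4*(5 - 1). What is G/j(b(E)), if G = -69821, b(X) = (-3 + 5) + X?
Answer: -69821/72 ≈ -969.74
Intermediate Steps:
E = 16 (E = 4*4 = 16)
b(X) = 2 + X
j(g) = 4*g
G/j(b(E)) = -69821*1/(4*(2 + 16)) = -69821/(4*18) = -69821/72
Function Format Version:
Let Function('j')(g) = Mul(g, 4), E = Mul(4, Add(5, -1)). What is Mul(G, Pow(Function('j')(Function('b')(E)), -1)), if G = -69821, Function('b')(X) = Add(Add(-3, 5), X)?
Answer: Rational(-69821, 72) ≈ -969.74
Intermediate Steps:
E = 16 (E = Mul(4, 4) = 16)
Function('b')(X) = Add(2, X)
Function('j')(g) = Mul(4, g)
Mul(G, Pow(Function('j')(Function('b')(E)), -1)) = Mul(-69821, Pow(Mul(4, Add(2, 16)), -1)) = Mul(-69821, Pow(Mul(4, 18), -1)) = Mul(-69821, Pow(72, -1)) = Mul(-69821, Rational(1, 72)) = Rational(-69821, 72)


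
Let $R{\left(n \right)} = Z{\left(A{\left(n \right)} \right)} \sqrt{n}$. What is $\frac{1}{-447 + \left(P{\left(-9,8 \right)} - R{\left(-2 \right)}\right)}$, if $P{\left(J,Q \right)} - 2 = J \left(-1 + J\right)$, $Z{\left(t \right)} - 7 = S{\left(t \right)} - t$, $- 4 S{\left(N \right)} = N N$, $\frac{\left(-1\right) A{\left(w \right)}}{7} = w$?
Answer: $- \frac{355}{132297} - \frac{56 i \sqrt{2}}{132297} \approx -0.0026834 - 0.00059862 i$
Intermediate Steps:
$A{\left(w \right)} = - 7 w$
$S{\left(N \right)} = - \frac{N^{2}}{4}$ ($S{\left(N \right)} = - \frac{N N}{4} = - \frac{N^{2}}{4}$)
$Z{\left(t \right)} = 7 - t - \frac{t^{2}}{4}$ ($Z{\left(t \right)} = 7 - \left(t + \frac{t^{2}}{4}\right) = 7 - t - \frac{t^{2}}{4}$)
$R{\left(n \right)} = \sqrt{n} \left(7 + 7 n - \frac{49 n^{2}}{4}\right)$ ($R{\left(n \right)} = \left(7 - - 7 n - \frac{\left(- 7 n\right)^{2}}{4}\right) \sqrt{n} = \left(7 + 7 n - \frac{49 n^{2}}{4}\right) \sqrt{n} = \sqrt{n} \left(7 + 7 n - \frac{49 n^{2}}{4}\right)$)
$P{\left(J,Q \right)} = 2 + J \left(-1 + J\right)$
$\frac{1}{-447 + \left(P{\left(-9,8 \right)} - R{\left(-2 \right)}\right)} = \frac{1}{-447 + \left(\left(2 + \left(-9\right)^{2} - -9\right) - \sqrt{-2} \left(7 + 7 \left(-2\right) - \frac{49 \left(-2\right)^{2}}{4}\right)\right)} = \frac{1}{-447 + \left(\left(2 + 81 + 9\right) - i \sqrt{2} \left(7 - 14 - 49\right)\right)} = \frac{1}{-447 + \left(92 - i \sqrt{2} \left(7 - 14 - 49\right)\right)} = \frac{1}{-447 + \left(92 - i \sqrt{2} \left(-56\right)\right)} = \frac{1}{-447 + \left(92 - - 56 i \sqrt{2}\right)} = \frac{1}{-447 + \left(92 + 56 i \sqrt{2}\right)} = \frac{1}{-355 + 56 i \sqrt{2}}$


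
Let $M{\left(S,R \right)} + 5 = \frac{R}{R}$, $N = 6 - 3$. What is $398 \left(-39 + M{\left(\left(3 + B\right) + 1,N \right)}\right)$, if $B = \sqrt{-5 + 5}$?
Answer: $-17114$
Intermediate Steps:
$N = 3$ ($N = 6 - 3 = 3$)
$B = 0$ ($B = \sqrt{0} = 0$)
$M{\left(S,R \right)} = -4$ ($M{\left(S,R \right)} = -5 + \frac{R}{R} = -5 + 1 = -4$)
$398 \left(-39 + M{\left(\left(3 + B\right) + 1,N \right)}\right) = 398 \left(-39 - 4\right) = 398 \left(-43\right) = -17114$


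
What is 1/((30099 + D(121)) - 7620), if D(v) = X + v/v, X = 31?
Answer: 1/22511 ≈ 4.4423e-5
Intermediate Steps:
D(v) = 32 (D(v) = 31 + v/v = 31 + 1 = 32)
1/((30099 + D(121)) - 7620) = 1/((30099 + 32) - 7620) = 1/(30131 - 7620) = 1/22511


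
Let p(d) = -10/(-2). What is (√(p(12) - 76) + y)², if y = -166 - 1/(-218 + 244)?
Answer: 18588493/676 - 4317*I*√71/13 ≈ 27498.0 - 2798.1*I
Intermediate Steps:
p(d) = 5 (p(d) = -10*(-½) = 5)
y = -4317/26 (y = -166 - 1/26 = -4317/26 ≈ -166.04)
(√(p(12) - 76) + y)² = (√(5 - 76) - 4317/26)² = (√(-71) - 4317/26)² = (I*√71 - 4317/26)² = (-4317/26 + I*√71)²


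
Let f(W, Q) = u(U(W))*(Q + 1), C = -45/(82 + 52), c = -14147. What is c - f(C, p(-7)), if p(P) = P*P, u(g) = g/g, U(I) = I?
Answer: -14197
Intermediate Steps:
u(g) = 1
p(P) = P²
C = -45/134 ≈ -0.33582
f(W, Q) = 1 + Q (f(W, Q) = 1*(Q + 1) = 1*(1 + Q) = 1 + Q)
c - f(C, p(-7)) = -14147 - (1 + (-7)²) = -14147 - (1 + 49) = -14147 - 1*50 = -14147 - 50 = -14197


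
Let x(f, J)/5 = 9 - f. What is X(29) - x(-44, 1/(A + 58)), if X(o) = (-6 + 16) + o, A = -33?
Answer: -226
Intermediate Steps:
X(o) = 10 + o
x(f, J) = 45 - 5*f (x(f, J) = 5*(9 - f) = 45 - 5*f)
X(29) - x(-44, 1/(A + 58)) = (10 + 29) - (45 - 5*(-44)) = 39 - (45 + 220) = 39 - 1*265 = 39 - 265 = -226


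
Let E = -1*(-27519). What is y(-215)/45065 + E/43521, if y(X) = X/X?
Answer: 413395752/653757955 ≈ 0.63234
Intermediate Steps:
E = 27519
y(X) = 1
y(-215)/45065 + E/43521 = 1/45065 + 27519/43521 = 1*(1/45065) + 27519*(1/43521) = 1/45065 + 9173/14507 = 413395752/653757955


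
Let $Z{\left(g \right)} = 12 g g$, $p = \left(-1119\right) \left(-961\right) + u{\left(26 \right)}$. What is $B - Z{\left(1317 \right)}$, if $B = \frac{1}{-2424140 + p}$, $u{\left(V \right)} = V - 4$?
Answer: $- \frac{28072891789813}{1348759} \approx -2.0814 \cdot 10^{7}$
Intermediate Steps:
$u{\left(V \right)} = -4 + V$ ($u{\left(V \right)} = V - 4 = -4 + V$)
$p = 1075381$ ($p = \left(-1119\right) \left(-961\right) + \left(-4 + 26\right) = 1075359 + 22 = 1075381$)
$Z{\left(g \right)} = 12 g^{2}$
$B = - \frac{1}{1348759}$ ($B = \frac{1}{-2424140 + 1075381} = \frac{1}{-1348759} = - \frac{1}{1348759} \approx -7.4142 \cdot 10^{-7}$)
$B - Z{\left(1317 \right)} = - \frac{1}{1348759} - 12 \cdot 1317^{2} = - \frac{1}{1348759} - 12 \cdot 1734489 = - \frac{1}{1348759} - 20813868 = - \frac{28072891789813}{1348759}$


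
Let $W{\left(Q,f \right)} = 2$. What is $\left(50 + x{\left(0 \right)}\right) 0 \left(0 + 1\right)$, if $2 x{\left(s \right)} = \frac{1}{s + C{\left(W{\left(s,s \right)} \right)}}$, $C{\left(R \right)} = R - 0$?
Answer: $0$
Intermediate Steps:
$C{\left(R \right)} = R$ ($C{\left(R \right)} = R + 0 = R$)
$x{\left(s \right)} = \frac{1}{2 \left(2 + s\right)}$ ($x{\left(s \right)} = \frac{1}{2 \left(s + 2\right)} = \frac{1}{2 \left(2 + s\right)}$)
$\left(50 + x{\left(0 \right)}\right) 0 \left(0 + 1\right) = \left(50 + \frac{1}{2 \left(2 + 0\right)}\right) 0 \left(0 + 1\right) = \left(50 + \frac{1}{2 \cdot 2}\right) 0 \cdot 1 = \left(50 + \frac{1}{2} \cdot \frac{1}{2}\right) 0 = \left(50 + \frac{1}{4}\right) 0 = \frac{201}{4} \cdot 0 = 0$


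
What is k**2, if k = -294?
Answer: 86436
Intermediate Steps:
k**2 = (-294)**2 = 86436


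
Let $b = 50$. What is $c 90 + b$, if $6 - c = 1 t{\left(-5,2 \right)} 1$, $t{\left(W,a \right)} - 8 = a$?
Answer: $-310$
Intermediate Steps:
$t{\left(W,a \right)} = 8 + a$
$c = -4$ ($c = 6 - 1 \left(8 + 2\right) 1 = 6 - 1 \cdot 10 \cdot 1 = 6 - 10 \cdot 1 = 6 - 10 = -4$)
$c 90 + b = \left(-4\right) 90 + 50 = -360 + 50 = -310$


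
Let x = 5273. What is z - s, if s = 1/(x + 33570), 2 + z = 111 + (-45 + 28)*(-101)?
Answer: 70927317/38843 ≈ 1826.0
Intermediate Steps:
z = 1826 (z = -2 + (111 + (-45 + 28)*(-101)) = -2 + (111 - 17*(-101)) = -2 + (111 + 1717) = -2 + 1828 = 1826)
s = 1/38843 (s = 1/(5273 + 33570) = 1/38843 ≈ 2.5745e-5)
z - s = 1826 - 1*1/38843 = 1826 - 1/38843 = 70927317/38843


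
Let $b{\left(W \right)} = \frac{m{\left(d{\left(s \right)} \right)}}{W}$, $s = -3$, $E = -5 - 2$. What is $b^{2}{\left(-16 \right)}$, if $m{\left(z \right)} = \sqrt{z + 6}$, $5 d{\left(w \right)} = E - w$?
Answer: $\frac{13}{640} \approx 0.020312$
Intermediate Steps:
$E = -7$
$d{\left(w \right)} = - \frac{7}{5} - \frac{w}{5}$ ($d{\left(w \right)} = \frac{-7 - w}{5} = - \frac{7}{5} - \frac{w}{5}$)
$m{\left(z \right)} = \sqrt{6 + z}$
$b{\left(W \right)} = \frac{\sqrt{130}}{5 W}$ ($b{\left(W \right)} = \frac{\sqrt{6 - \frac{4}{5}}}{W} = \frac{\sqrt{\frac{26}{5}}}{W} = \frac{\frac{1}{5} \sqrt{130}}{W} = \frac{\sqrt{130}}{5 W}$)
$b^{2}{\left(-16 \right)} = \left(\frac{\sqrt{130}}{5 \left(-16\right)}\right)^{2} = \left(\frac{1}{5} \sqrt{130} \left(- \frac{1}{16}\right)\right)^{2} = \left(- \frac{\sqrt{130}}{80}\right)^{2} = \frac{13}{640}$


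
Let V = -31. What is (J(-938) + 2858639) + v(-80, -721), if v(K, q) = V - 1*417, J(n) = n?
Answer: 2857253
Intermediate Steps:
v(K, q) = -448 (v(K, q) = -31 - 1*417 = -31 - 417 = -448)
(J(-938) + 2858639) + v(-80, -721) = (-938 + 2858639) - 448 = 2857701 - 448 = 2857253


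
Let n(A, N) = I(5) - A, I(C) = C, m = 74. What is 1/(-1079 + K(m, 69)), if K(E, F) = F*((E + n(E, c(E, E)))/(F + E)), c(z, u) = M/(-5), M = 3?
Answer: -143/153952 ≈ -0.00092886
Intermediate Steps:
c(z, u) = -⅗ (c(z, u) = 3/(-5) = 3*(-⅕) = -⅗)
n(A, N) = 5 - A
K(E, F) = 5*F/(E + F) (K(E, F) = F*((E + (5 - E))/(F + E)) = F*(5/(E + F)) = 5*F/(E + F))
1/(-1079 + K(m, 69)) = 1/(-1079 + 5*69/(74 + 69)) = 1/(-1079 + 5*69/143) = 1/(-1079 + 5*69*(1/143)) = 1/(-1079 + 345/143) = 1/(-153952/143) = -143/153952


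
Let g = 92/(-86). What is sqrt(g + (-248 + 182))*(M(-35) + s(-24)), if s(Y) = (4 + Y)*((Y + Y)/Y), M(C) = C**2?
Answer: 2370*I*sqrt(31003)/43 ≈ 9704.7*I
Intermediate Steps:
g = -46/43 (g = 92*(-1/86) = -46/43 ≈ -1.0698)
s(Y) = 8 + 2*Y (s(Y) = (4 + Y)*((2*Y)/Y) = (4 + Y)*2 = 8 + 2*Y)
sqrt(g + (-248 + 182))*(M(-35) + s(-24)) = sqrt(-46/43 + (-248 + 182))*((-35)**2 + (8 + 2*(-24))) = sqrt(-46/43 - 66)*(1225 + (8 - 48)) = sqrt(-2884/43)*(1225 - 40) = (2*I*sqrt(31003)/43)*1185 = 2370*I*sqrt(31003)/43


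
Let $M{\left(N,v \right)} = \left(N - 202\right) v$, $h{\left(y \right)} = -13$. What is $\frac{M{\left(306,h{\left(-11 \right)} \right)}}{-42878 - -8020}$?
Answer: $\frac{676}{17429} \approx 0.038786$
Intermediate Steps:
$M{\left(N,v \right)} = v \left(-202 + N\right)$ ($M{\left(N,v \right)} = \left(-202 + N\right) v = v \left(-202 + N\right)$)
$\frac{M{\left(306,h{\left(-11 \right)} \right)}}{-42878 - -8020} = \frac{\left(-13\right) \left(-202 + 306\right)}{-42878 - -8020} = \frac{\left(-13\right) 104}{-42878 + 8020} = - \frac{1352}{-34858} = \left(-1352\right) \left(- \frac{1}{34858}\right) = \frac{676}{17429}$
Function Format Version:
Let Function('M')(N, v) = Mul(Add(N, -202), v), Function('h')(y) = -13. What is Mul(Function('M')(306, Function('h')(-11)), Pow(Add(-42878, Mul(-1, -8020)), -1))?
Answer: Rational(676, 17429) ≈ 0.038786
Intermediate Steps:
Function('M')(N, v) = Mul(v, Add(-202, N)) (Function('M')(N, v) = Mul(Add(-202, N), v) = Mul(v, Add(-202, N)))
Mul(Function('M')(306, Function('h')(-11)), Pow(Add(-42878, Mul(-1, -8020)), -1)) = Mul(Mul(-13, Add(-202, 306)), Pow(Add(-42878, Mul(-1, -8020)), -1)) = Mul(Mul(-13, 104), Pow(Add(-42878, 8020), -1)) = Mul(-1352, Pow(-34858, -1)) = Mul(-1352, Rational(-1, 34858)) = Rational(676, 17429)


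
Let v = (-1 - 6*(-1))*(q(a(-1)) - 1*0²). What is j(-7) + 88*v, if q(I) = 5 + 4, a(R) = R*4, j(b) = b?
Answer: 3953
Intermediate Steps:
a(R) = 4*R
q(I) = 9
v = 45 (v = (-1 - 6*(-1))*(9 - 1*0²) = (-1 - 1*(-6))*(9 - 1*0) = (-1 + 6)*(9 + 0) = 5*9 = 45)
j(-7) + 88*v = -7 + 88*45 = -7 + 3960 = 3953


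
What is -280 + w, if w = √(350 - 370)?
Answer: -280 + 2*I*√5 ≈ -280.0 + 4.4721*I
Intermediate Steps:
w = 2*I*√5 (w = √(-20) = 2*I*√5 ≈ 4.4721*I)
-280 + w = -280 + 2*I*√5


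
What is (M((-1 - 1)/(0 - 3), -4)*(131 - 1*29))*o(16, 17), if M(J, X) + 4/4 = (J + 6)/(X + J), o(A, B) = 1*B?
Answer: -5202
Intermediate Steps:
o(A, B) = B
M(J, X) = -1 + (6 + J)/(J + X) (M(J, X) = -1 + (J + 6)/(X + J) = -1 + (6 + J)/(J + X))
(M((-1 - 1)/(0 - 3), -4)*(131 - 1*29))*o(16, 17) = (((6 - 1*(-4))/((-1 - 1)/(0 - 3) - 4))*(131 - 1*29))*17 = (((6 + 4)/(-2/(-3) - 4))*(131 - 29))*17 = ((10/(-2*(-1/3) - 4))*102)*17 = ((10/(2/3 - 4))*102)*17 = ((10/(-10/3))*102)*17 = (-3/10*10*102)*17 = -3*102*17 = -306*17 = -5202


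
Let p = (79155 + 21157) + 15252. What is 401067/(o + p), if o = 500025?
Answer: 401067/615589 ≈ 0.65152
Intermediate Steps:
p = 115564 (p = 100312 + 15252 = 115564)
401067/(o + p) = 401067/(500025 + 115564) = 401067/615589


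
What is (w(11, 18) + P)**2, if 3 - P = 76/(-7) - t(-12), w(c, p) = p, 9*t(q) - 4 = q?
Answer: 3806401/3969 ≈ 959.03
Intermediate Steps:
t(q) = 4/9 + q/9
P = 817/63 (P = 3 - (76/(-7) - (4/9 + (1/9)*(-12))) = 3 - (76*(-1/7) - (4/9 - 4/3)) = 3 - (-76/7 - 1*(-8/9)) = 3 - (-76/7 + 8/9) = 3 - 1*(-628/63) = 3 + 628/63 = 817/63 ≈ 12.968)
(w(11, 18) + P)**2 = (18 + 817/63)**2 = (1951/63)**2 = 3806401/3969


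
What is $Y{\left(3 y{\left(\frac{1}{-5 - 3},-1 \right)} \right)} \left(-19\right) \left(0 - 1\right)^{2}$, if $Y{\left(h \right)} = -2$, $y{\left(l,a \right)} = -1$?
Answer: $38$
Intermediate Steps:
$Y{\left(3 y{\left(\frac{1}{-5 - 3},-1 \right)} \right)} \left(-19\right) \left(0 - 1\right)^{2} = \left(-2\right) \left(-19\right) \left(0 - 1\right)^{2} = 38 \left(-1\right)^{2} = 38 \cdot 1 = 38$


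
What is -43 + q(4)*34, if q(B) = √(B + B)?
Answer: -43 + 68*√2 ≈ 53.167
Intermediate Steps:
q(B) = √2*√B (q(B) = √(2*B) = √2*√B)
-43 + q(4)*34 = -43 + (√2*√4)*34 = -43 + (√2*2)*34 = -43 + (2*√2)*34 = -43 + 68*√2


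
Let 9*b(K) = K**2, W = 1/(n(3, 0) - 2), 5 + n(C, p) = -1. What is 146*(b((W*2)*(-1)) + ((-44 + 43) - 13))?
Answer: -147095/72 ≈ -2043.0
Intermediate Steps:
n(C, p) = -6 (n(C, p) = -5 - 1 = -6)
W = -1/8 (W = 1/(-6 - 2) = 1/(-8) = -1/8 ≈ -0.12500)
b(K) = K**2/9
146*(b((W*2)*(-1)) + ((-44 + 43) - 13)) = 146*((-1/8*2*(-1))**2/9 + ((-44 + 43) - 13)) = 146*((-1/4*(-1))**2/9 + (-1 - 13)) = 146*((1/4)**2/9 - 14) = 146*((1/9)*(1/16) - 14) = 146*(1/144 - 14) = 146*(-2015/144) = -147095/72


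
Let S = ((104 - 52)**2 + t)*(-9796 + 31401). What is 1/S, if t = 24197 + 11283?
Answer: 1/824965320 ≈ 1.2122e-9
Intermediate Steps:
t = 35480
S = 824965320 (S = ((104 - 52)**2 + 35480)*(-9796 + 31401) = (52**2 + 35480)*21605 = (2704 + 35480)*21605 = 38184*21605 = 824965320)
1/S = 1/824965320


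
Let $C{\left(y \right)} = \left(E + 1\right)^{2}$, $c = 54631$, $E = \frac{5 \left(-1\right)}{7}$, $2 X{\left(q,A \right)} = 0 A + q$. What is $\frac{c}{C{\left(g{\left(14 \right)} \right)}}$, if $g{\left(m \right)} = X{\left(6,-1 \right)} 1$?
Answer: $\frac{2676919}{4} \approx 6.6923 \cdot 10^{5}$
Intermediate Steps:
$X{\left(q,A \right)} = \frac{q}{2}$ ($X{\left(q,A \right)} = \frac{0 A + q}{2} = \frac{0 + q}{2} = \frac{q}{2}$)
$E = - \frac{5}{7}$ ($E = \left(-5\right) \frac{1}{7} = - \frac{5}{7} \approx -0.71429$)
$g{\left(m \right)} = 3$ ($g{\left(m \right)} = \frac{1}{2} \cdot 6 \cdot 1 = 3 \cdot 1 = 3$)
$C{\left(y \right)} = \frac{4}{49}$ ($C{\left(y \right)} = \left(- \frac{5}{7} + 1\right)^{2} = \left(\frac{2}{7}\right)^{2} = \frac{4}{49}$)
$\frac{c}{C{\left(g{\left(14 \right)} \right)}} = \frac{54631}{\frac{4}{49}} = 54631 \cdot \frac{49}{4} = \frac{2676919}{4}$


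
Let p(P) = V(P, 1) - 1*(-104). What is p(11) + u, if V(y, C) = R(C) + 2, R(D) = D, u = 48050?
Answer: 48157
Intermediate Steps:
V(y, C) = 2 + C (V(y, C) = C + 2 = 2 + C)
p(P) = 107 (p(P) = (2 + 1) - 1*(-104) = 3 + 104 = 107)
p(11) + u = 107 + 48050 = 48157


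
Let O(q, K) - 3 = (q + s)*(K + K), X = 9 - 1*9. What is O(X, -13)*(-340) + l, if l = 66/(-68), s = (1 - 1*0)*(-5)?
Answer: -1537513/34 ≈ -45221.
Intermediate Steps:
X = 0 (X = 9 - 9 = 0)
s = -5 (s = (1 + 0)*(-5) = 1*(-5) = -5)
O(q, K) = 3 + 2*K*(-5 + q) (O(q, K) = 3 + (q - 5)*(K + K) = 3 + (-5 + q)*(2*K) = 3 + 2*K*(-5 + q))
l = -33/34 (l = 66*(-1/68) = -33/34 ≈ -0.97059)
O(X, -13)*(-340) + l = (3 - 10*(-13) + 2*(-13)*0)*(-340) - 33/34 = (3 + 130 + 0)*(-340) - 33/34 = 133*(-340) - 33/34 = -45220 - 33/34 = -1537513/34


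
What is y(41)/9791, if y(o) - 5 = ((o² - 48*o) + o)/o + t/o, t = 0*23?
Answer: -1/9791 ≈ -0.00010213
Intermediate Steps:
t = 0
y(o) = 5 + (o² - 47*o)/o (y(o) = 5 + (((o² - 48*o) + o)/o + 0/o) = 5 + ((o² - 47*o)/o + 0) = 5 + (o² - 47*o)/o)
y(41)/9791 = (-42 + 41)/9791 = -1*1/9791 = -1/9791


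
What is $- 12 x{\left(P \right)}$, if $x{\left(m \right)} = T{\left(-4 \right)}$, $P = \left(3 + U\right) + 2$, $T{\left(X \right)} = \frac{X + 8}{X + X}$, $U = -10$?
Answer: $6$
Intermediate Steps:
$T{\left(X \right)} = \frac{8 + X}{2 X}$
$P = -5$ ($P = \left(3 - 10\right) + 2 = -7 + 2 = -5$)
$x{\left(m \right)} = - \frac{1}{2}$ ($x{\left(m \right)} = \frac{8 - 4}{2 \left(-4\right)} = \frac{1}{2} \left(- \frac{1}{4}\right) 4 = - \frac{1}{2}$)
$- 12 x{\left(P \right)} = \left(-12\right) \left(- \frac{1}{2}\right) = 6$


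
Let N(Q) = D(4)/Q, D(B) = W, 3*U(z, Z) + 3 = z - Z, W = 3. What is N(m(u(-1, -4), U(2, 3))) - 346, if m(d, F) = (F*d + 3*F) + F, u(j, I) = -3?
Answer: -1393/4 ≈ -348.25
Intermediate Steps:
U(z, Z) = -1 - Z/3 + z/3 (U(z, Z) = -1 + (z - Z)/3 = -1 + (-Z/3 + z/3) = -1 - Z/3 + z/3)
m(d, F) = 4*F + F*d (m(d, F) = (3*F + F*d) + F = 4*F + F*d)
D(B) = 3
N(Q) = 3/Q
N(m(u(-1, -4), U(2, 3))) - 346 = 3/(((-1 - 1/3*3 + (1/3)*2)*(4 - 3))) - 346 = 3/(((-1 - 1 + 2/3)*1)) - 346 = 3/((-4/3*1)) - 346 = 3/(-4/3) - 346 = 3*(-3/4) - 346 = -9/4 - 346 = -1393/4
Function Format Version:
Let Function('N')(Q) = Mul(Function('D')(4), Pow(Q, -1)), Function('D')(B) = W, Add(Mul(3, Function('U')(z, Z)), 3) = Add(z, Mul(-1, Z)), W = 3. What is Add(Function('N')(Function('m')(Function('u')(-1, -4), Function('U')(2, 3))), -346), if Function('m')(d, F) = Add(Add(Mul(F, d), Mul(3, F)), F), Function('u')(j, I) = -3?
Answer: Rational(-1393, 4) ≈ -348.25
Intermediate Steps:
Function('U')(z, Z) = Add(-1, Mul(Rational(-1, 3), Z), Mul(Rational(1, 3), z)) (Function('U')(z, Z) = Add(-1, Mul(Rational(1, 3), Add(z, Mul(-1, Z)))) = Add(-1, Add(Mul(Rational(-1, 3), Z), Mul(Rational(1, 3), z))) = Add(-1, Mul(Rational(-1, 3), Z), Mul(Rational(1, 3), z)))
Function('m')(d, F) = Add(Mul(4, F), Mul(F, d)) (Function('m')(d, F) = Add(Add(Mul(3, F), Mul(F, d)), F) = Add(Mul(4, F), Mul(F, d)))
Function('D')(B) = 3
Function('N')(Q) = Mul(3, Pow(Q, -1))
Add(Function('N')(Function('m')(Function('u')(-1, -4), Function('U')(2, 3))), -346) = Add(Mul(3, Pow(Mul(Add(-1, Mul(Rational(-1, 3), 3), Mul(Rational(1, 3), 2)), Add(4, -3)), -1)), -346) = Add(Mul(3, Pow(Mul(Add(-1, -1, Rational(2, 3)), 1), -1)), -346) = Add(Mul(3, Pow(Mul(Rational(-4, 3), 1), -1)), -346) = Add(Mul(3, Pow(Rational(-4, 3), -1)), -346) = Add(Mul(3, Rational(-3, 4)), -346) = Add(Rational(-9, 4), -346) = Rational(-1393, 4)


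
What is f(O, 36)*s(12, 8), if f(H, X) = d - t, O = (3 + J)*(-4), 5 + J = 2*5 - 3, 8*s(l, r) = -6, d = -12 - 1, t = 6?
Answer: 57/4 ≈ 14.250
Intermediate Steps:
d = -13
s(l, r) = -¾ (s(l, r) = (⅛)*(-6) = -¾)
J = 2 (J = -5 + (2*5 - 3) = -5 + (10 - 3) = -5 + 7 = 2)
O = -20 (O = (3 + 2)*(-4) = 5*(-4) = -20)
f(H, X) = -19 (f(H, X) = -13 - 1*6 = -13 - 6 = -19)
f(O, 36)*s(12, 8) = -19*(-¾) = 57/4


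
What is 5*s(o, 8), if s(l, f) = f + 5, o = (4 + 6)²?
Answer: 65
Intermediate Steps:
o = 100 (o = 10² = 100)
s(l, f) = 5 + f
5*s(o, 8) = 5*(5 + 8) = 5*13 = 65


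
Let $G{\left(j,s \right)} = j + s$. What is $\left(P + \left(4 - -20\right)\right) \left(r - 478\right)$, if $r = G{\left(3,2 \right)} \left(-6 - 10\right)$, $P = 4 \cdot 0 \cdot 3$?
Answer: $-13392$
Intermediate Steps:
$P = 0$ ($P = 0 \cdot 3 = 0$)
$r = -80$ ($r = \left(3 + 2\right) \left(-6 - 10\right) = 5 \left(-16\right) = -80$)
$\left(P + \left(4 - -20\right)\right) \left(r - 478\right) = \left(0 + \left(4 - -20\right)\right) \left(-80 - 478\right) = \left(0 + \left(4 + 20\right)\right) \left(-558\right) = \left(0 + 24\right) \left(-558\right) = 24 \left(-558\right) = -13392$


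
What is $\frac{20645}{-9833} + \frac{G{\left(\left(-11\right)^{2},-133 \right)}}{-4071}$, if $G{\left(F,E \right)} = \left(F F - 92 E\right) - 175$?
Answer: $- \frac{346606561}{40030143} \approx -8.6586$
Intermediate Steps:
$G{\left(F,E \right)} = -175 + F^{2} - 92 E$ ($G{\left(F,E \right)} = \left(F^{2} - 92 E\right) - 175 = -175 + F^{2} - 92 E$)
$\frac{20645}{-9833} + \frac{G{\left(\left(-11\right)^{2},-133 \right)}}{-4071} = \frac{20645}{-9833} + \frac{-175 + \left(\left(-11\right)^{2}\right)^{2} - -12236}{-4071} = 20645 \left(- \frac{1}{9833}\right) + \left(-175 + 121^{2} + 12236\right) \left(- \frac{1}{4071}\right) = - \frac{20645}{9833} + \left(-175 + 14641 + 12236\right) \left(- \frac{1}{4071}\right) = - \frac{20645}{9833} + 26702 \left(- \frac{1}{4071}\right) = - \frac{20645}{9833} - \frac{26702}{4071} = - \frac{346606561}{40030143}$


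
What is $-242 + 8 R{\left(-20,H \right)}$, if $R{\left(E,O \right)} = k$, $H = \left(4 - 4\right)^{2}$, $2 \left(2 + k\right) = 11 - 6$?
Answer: $-238$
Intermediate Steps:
$k = \frac{1}{2}$ ($k = -2 + \frac{11 - 6}{2} = -2 + \frac{1}{2} \cdot 5 = -2 + \frac{5}{2} = \frac{1}{2} \approx 0.5$)
$H = 0$ ($H = 0^{2} = 0$)
$R{\left(E,O \right)} = \frac{1}{2}$
$-242 + 8 R{\left(-20,H \right)} = -242 + 8 \cdot \frac{1}{2} = -242 + 4 = -238$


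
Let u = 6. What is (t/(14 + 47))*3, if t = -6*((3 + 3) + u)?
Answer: -216/61 ≈ -3.5410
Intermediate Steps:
t = -72 (t = -6*((3 + 3) + 6) = -6*(6 + 6) = -6*12 = -72)
(t/(14 + 47))*3 = -72/(14 + 47)*3 = -72/61*3 = -216/61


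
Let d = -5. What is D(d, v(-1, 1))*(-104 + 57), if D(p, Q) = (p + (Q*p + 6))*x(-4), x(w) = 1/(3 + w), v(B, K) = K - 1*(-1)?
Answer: -423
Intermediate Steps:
v(B, K) = 1 + K (v(B, K) = K + 1 = 1 + K)
D(p, Q) = -6 - p - Q*p (D(p, Q) = (p + (Q*p + 6))/(3 - 4) = (p + (6 + Q*p))/(-1) = (6 + p + Q*p)*(-1) = -6 - p - Q*p)
D(d, v(-1, 1))*(-104 + 57) = (-6 - 1*(-5) - 1*(1 + 1)*(-5))*(-104 + 57) = (-6 + 5 - 1*2*(-5))*(-47) = (-6 + 5 + 10)*(-47) = 9*(-47) = -423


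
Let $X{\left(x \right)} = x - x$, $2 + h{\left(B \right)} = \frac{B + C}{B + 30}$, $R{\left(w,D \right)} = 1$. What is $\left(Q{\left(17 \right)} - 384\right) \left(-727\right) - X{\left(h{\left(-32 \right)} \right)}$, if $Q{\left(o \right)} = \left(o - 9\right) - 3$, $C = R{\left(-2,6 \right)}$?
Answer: $275533$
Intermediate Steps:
$C = 1$
$h{\left(B \right)} = -2 + \frac{1 + B}{30 + B}$ ($h{\left(B \right)} = -2 + \frac{B + 1}{B + 30} = -2 + \frac{1 + B}{30 + B}$)
$Q{\left(o \right)} = -12 + o$ ($Q{\left(o \right)} = \left(o - 9\right) - 3 = \left(-9 + o\right) - 3 = -12 + o$)
$X{\left(x \right)} = 0$
$\left(Q{\left(17 \right)} - 384\right) \left(-727\right) - X{\left(h{\left(-32 \right)} \right)} = \left(\left(-12 + 17\right) - 384\right) \left(-727\right) - 0 = \left(5 - 384\right) \left(-727\right) + 0 = \left(-379\right) \left(-727\right) + 0 = 275533 + 0 = 275533$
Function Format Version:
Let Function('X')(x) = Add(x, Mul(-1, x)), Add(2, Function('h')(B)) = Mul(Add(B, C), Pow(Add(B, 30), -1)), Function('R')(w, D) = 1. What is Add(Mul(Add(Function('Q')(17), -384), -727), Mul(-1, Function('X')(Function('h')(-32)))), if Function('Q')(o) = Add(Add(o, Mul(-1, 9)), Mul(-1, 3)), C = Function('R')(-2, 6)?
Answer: 275533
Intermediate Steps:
C = 1
Function('h')(B) = Add(-2, Mul(Pow(Add(30, B), -1), Add(1, B))) (Function('h')(B) = Add(-2, Mul(Add(B, 1), Pow(Add(B, 30), -1))) = Add(-2, Mul(Add(1, B), Pow(Add(30, B), -1))) = Add(-2, Mul(Pow(Add(30, B), -1), Add(1, B))))
Function('Q')(o) = Add(-12, o) (Function('Q')(o) = Add(Add(o, -9), -3) = Add(Add(-9, o), -3) = Add(-12, o))
Function('X')(x) = 0
Add(Mul(Add(Function('Q')(17), -384), -727), Mul(-1, Function('X')(Function('h')(-32)))) = Add(Mul(Add(Add(-12, 17), -384), -727), Mul(-1, 0)) = Add(Mul(Add(5, -384), -727), 0) = Add(Mul(-379, -727), 0) = Add(275533, 0) = 275533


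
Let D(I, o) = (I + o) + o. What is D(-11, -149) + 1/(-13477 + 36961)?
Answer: -7256555/23484 ≈ -309.00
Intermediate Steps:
D(I, o) = I + 2*o
D(-11, -149) + 1/(-13477 + 36961) = (-11 + 2*(-149)) + 1/(-13477 + 36961) = (-11 - 298) + 1/23484 = -309 + 1/23484 = -7256555/23484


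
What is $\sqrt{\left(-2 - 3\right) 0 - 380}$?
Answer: $2 i \sqrt{95} \approx 19.494 i$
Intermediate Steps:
$\sqrt{\left(-2 - 3\right) 0 - 380} = \sqrt{\left(-5\right) 0 - 380} = \sqrt{0 - 380} = \sqrt{-380} = 2 i \sqrt{95}$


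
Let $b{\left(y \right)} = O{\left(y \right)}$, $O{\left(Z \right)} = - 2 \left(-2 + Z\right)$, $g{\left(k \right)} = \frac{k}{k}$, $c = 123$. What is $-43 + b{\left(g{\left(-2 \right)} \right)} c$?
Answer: $203$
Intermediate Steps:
$g{\left(k \right)} = 1$
$O{\left(Z \right)} = 4 - 2 Z$
$b{\left(y \right)} = 4 - 2 y$
$-43 + b{\left(g{\left(-2 \right)} \right)} c = -43 + \left(4 - 2\right) 123 = -43 + 2 \cdot 123 = -43 + 246 = 203$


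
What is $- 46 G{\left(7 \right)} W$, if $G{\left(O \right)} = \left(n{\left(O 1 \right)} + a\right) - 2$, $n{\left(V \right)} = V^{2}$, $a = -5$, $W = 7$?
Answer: $-13524$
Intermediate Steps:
$G{\left(O \right)} = -7 + O^{2}$ ($G{\left(O \right)} = \left(\left(O 1\right)^{2} - 5\right) - 2 = \left(O^{2} - 5\right) - 2 = \left(-5 + O^{2}\right) - 2 = -7 + O^{2}$)
$- 46 G{\left(7 \right)} W = - 46 \left(-7 + 7^{2}\right) 7 = - 46 \left(-7 + 49\right) 7 = \left(-46\right) 42 \cdot 7 = \left(-1932\right) 7 = -13524$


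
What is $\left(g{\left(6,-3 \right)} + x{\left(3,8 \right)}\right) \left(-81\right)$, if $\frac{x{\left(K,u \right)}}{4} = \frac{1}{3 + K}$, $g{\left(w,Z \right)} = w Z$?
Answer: $1404$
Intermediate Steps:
$g{\left(w,Z \right)} = Z w$
$x{\left(K,u \right)} = \frac{4}{3 + K}$
$\left(g{\left(6,-3 \right)} + x{\left(3,8 \right)}\right) \left(-81\right) = \left(\left(-3\right) 6 + \frac{4}{3 + 3}\right) \left(-81\right) = \left(-18 + \frac{4}{6}\right) \left(-81\right) = \left(-18 + 4 \cdot \frac{1}{6}\right) \left(-81\right) = \left(-18 + \frac{2}{3}\right) \left(-81\right) = \left(- \frac{52}{3}\right) \left(-81\right) = 1404$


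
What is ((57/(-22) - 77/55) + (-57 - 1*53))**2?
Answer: 157226521/12100 ≈ 12994.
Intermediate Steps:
((57/(-22) - 77/55) + (-57 - 1*53))**2 = ((57*(-1/22) - 77*1/55) + (-57 - 53))**2 = ((-57/22 - 7/5) - 110)**2 = (-439/110 - 110)**2 = (-12539/110)**2 = 157226521/12100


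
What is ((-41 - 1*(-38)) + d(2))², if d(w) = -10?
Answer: 169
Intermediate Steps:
((-41 - 1*(-38)) + d(2))² = ((-41 - 1*(-38)) - 10)² = ((-41 + 38) - 10)² = (-3 - 10)² = (-13)² = 169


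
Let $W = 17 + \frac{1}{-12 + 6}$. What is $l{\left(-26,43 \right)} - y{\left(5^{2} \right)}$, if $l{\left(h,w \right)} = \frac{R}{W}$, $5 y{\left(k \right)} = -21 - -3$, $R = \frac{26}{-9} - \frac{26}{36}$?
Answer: $\frac{5129}{1515} \approx 3.3855$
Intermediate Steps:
$R = - \frac{65}{18}$ ($R = 26 \left(- \frac{1}{9}\right) - \frac{13}{18} = - \frac{26}{9} - \frac{13}{18} = - \frac{65}{18} \approx -3.6111$)
$y{\left(k \right)} = - \frac{18}{5}$ ($y{\left(k \right)} = \frac{-21 - -3}{5} = \frac{-21 + 3}{5} = \frac{1}{5} \left(-18\right) = - \frac{18}{5}$)
$W = \frac{101}{6}$ ($W = 17 + \frac{1}{-6} = 17 - \frac{1}{6} = \frac{101}{6} \approx 16.833$)
$l{\left(h,w \right)} = - \frac{65}{303}$ ($l{\left(h,w \right)} = - \frac{65}{18 \cdot \frac{101}{6}} = \left(- \frac{65}{18}\right) \frac{6}{101} = - \frac{65}{303}$)
$l{\left(-26,43 \right)} - y{\left(5^{2} \right)} = - \frac{65}{303} - - \frac{18}{5} = - \frac{65}{303} + \frac{18}{5} = \frac{5129}{1515}$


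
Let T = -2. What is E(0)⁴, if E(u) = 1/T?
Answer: 1/16 ≈ 0.062500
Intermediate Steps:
E(u) = -½ (E(u) = 1/(-2) = -½)
E(0)⁴ = (-½)⁴ = 1/16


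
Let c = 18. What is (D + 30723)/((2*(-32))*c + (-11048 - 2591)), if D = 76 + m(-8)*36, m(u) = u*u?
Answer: -4729/2113 ≈ -2.2380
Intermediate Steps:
m(u) = u²
D = 2380 (D = 76 + (-8)²*36 = 76 + 64*36 = 76 + 2304 = 2380)
(D + 30723)/((2*(-32))*c + (-11048 - 2591)) = (2380 + 30723)/((2*(-32))*18 + (-11048 - 2591)) = 33103/(-64*18 - 13639) = 33103/(-1152 - 13639) = 33103/(-14791) = 33103*(-1/14791) = -4729/2113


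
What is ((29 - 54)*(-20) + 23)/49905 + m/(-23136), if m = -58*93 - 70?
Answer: 11865877/48108420 ≈ 0.24665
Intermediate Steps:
m = -5464 (m = -5394 - 70 = -5464)
((29 - 54)*(-20) + 23)/49905 + m/(-23136) = ((29 - 54)*(-20) + 23)/49905 - 5464/(-23136) = (-25*(-20) + 23)*(1/49905) - 5464*(-1/23136) = (500 + 23)*(1/49905) + 683/2892 = 523*(1/49905) + 683/2892 = 523/49905 + 683/2892 = 11865877/48108420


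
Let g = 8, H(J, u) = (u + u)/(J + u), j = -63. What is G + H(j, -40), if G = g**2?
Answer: 6672/103 ≈ 64.777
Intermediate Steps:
H(J, u) = 2*u/(J + u) (H(J, u) = (2*u)/(J + u) = 2*u/(J + u))
G = 64 (G = 8**2 = 64)
G + H(j, -40) = 64 + 2*(-40)/(-63 - 40) = 64 + 2*(-40)/(-103) = 64 + 2*(-40)*(-1/103) = 64 + 80/103 = 6672/103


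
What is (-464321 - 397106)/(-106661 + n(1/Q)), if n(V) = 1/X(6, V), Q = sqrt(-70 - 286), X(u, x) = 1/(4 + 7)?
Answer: 861427/106650 ≈ 8.0771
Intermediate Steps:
X(u, x) = 1/11
Q = 2*I*sqrt(89) (Q = sqrt(-356) = 2*I*sqrt(89) ≈ 18.868*I)
n(V) = 11 (n(V) = 1/(1/11) = 11)
(-464321 - 397106)/(-106661 + n(1/Q)) = (-464321 - 397106)/(-106661 + 11) = -861427/(-106650) = -861427*(-1/106650) = 861427/106650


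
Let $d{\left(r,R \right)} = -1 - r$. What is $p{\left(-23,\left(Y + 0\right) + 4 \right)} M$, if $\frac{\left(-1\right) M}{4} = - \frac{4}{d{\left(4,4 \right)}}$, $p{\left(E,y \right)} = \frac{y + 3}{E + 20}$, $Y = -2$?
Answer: $\frac{16}{3} \approx 5.3333$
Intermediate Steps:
$p{\left(E,y \right)} = \frac{3 + y}{20 + E}$
$M = - \frac{16}{5}$ ($M = - 4 \left(- \frac{4}{-1 - 4}\right) = - 4 \left(- \frac{4}{-5}\right) = - 4 \left(\left(-4\right) \left(- \frac{1}{5}\right)\right) = \left(-4\right) \frac{4}{5} = - \frac{16}{5} \approx -3.2$)
$p{\left(-23,\left(Y + 0\right) + 4 \right)} M = \frac{3 + \left(\left(-2 + 0\right) + 4\right)}{20 - 23} \left(- \frac{16}{5}\right) = \frac{3 + \left(-2 + 4\right)}{-3} \left(- \frac{16}{5}\right) = - \frac{3 + 2}{3} \left(- \frac{16}{5}\right) = \left(- \frac{1}{3}\right) 5 \left(- \frac{16}{5}\right) = \left(- \frac{5}{3}\right) \left(- \frac{16}{5}\right) = \frac{16}{3}$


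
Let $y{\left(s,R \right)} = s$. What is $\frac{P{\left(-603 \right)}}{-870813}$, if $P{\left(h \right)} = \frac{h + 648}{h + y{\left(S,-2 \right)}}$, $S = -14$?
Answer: $\frac{5}{59699069} \approx 8.3753 \cdot 10^{-8}$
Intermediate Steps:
$P{\left(h \right)} = \frac{648 + h}{-14 + h}$ ($P{\left(h \right)} = \frac{h + 648}{h - 14} = \frac{648 + h}{-14 + h}$)
$\frac{P{\left(-603 \right)}}{-870813} = \frac{\frac{1}{-14 - 603} \left(648 - 603\right)}{-870813} = \frac{1}{-617} \cdot 45 \left(- \frac{1}{870813}\right) = \left(- \frac{1}{617}\right) 45 \left(- \frac{1}{870813}\right) = \left(- \frac{45}{617}\right) \left(- \frac{1}{870813}\right) = \frac{5}{59699069}$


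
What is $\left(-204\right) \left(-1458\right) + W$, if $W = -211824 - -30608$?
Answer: $116216$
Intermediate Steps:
$W = -181216$ ($W = -211824 + 30608 = -181216$)
$\left(-204\right) \left(-1458\right) + W = \left(-204\right) \left(-1458\right) - 181216 = 297432 - 181216 = 116216$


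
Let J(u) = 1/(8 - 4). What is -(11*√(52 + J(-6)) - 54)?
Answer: 54 - 11*√209/2 ≈ -25.513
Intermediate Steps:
J(u) = ¼ (J(u) = 1/4 = ¼)
-(11*√(52 + J(-6)) - 54) = -(11*√(52 + ¼) - 54) = -(11*√(209/4) - 54) = -(11*(√209/2) - 54) = -(11*√209/2 - 54) = -(-54 + 11*√209/2) = 54 - 11*√209/2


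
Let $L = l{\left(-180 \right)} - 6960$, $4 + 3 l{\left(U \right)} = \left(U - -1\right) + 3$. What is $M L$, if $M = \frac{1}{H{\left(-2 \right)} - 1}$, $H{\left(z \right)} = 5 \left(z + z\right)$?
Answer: $\frac{2340}{7} \approx 334.29$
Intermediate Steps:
$l{\left(U \right)} = \frac{U}{3}$ ($l{\left(U \right)} = - \frac{4}{3} + \frac{\left(U - -1\right) + 3}{3} = - \frac{4}{3} + \frac{\left(U + \left(-4 + 5\right)\right) + 3}{3} = - \frac{4}{3} + \frac{\left(U + 1\right) + 3}{3} = - \frac{4}{3} + \frac{\left(1 + U\right) + 3}{3} = - \frac{4}{3} + \frac{4 + U}{3} = - \frac{4}{3} + \left(\frac{4}{3} + \frac{U}{3}\right) = \frac{U}{3}$)
$H{\left(z \right)} = 10 z$ ($H{\left(z \right)} = 5 \cdot 2 z = 10 z$)
$L = -7020$ ($L = \frac{1}{3} \left(-180\right) - 6960 = -60 - 6960 = -7020$)
$M = - \frac{1}{21}$ ($M = \frac{1}{10 \left(-2\right) - 1} = \frac{1}{-20 - 1} = \frac{1}{-21} = - \frac{1}{21} \approx -0.047619$)
$M L = \left(- \frac{1}{21}\right) \left(-7020\right) = \frac{2340}{7}$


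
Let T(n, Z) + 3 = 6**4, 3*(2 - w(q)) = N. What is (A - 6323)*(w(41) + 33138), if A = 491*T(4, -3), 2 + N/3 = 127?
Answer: 20751248100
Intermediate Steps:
N = 375 (N = -6 + 3*127 = -6 + 381 = 375)
w(q) = -123 (w(q) = 2 - 1/3*375 = 2 - 125 = -123)
T(n, Z) = 1293 (T(n, Z) = -3 + 6**4 = -3 + 1296 = 1293)
A = 634863 (A = 491*1293 = 634863)
(A - 6323)*(w(41) + 33138) = (634863 - 6323)*(-123 + 33138) = 628540*33015 = 20751248100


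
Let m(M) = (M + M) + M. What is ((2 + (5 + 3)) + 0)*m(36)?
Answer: 1080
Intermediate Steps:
m(M) = 3*M (m(M) = 2*M + M = 3*M)
((2 + (5 + 3)) + 0)*m(36) = ((2 + (5 + 3)) + 0)*(3*36) = ((2 + 8) + 0)*108 = (10 + 0)*108 = 10*108 = 1080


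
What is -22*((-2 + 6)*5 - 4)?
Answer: -352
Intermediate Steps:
-22*((-2 + 6)*5 - 4) = -22*(4*5 - 4) = -22*(20 - 4) = -22*16 = -352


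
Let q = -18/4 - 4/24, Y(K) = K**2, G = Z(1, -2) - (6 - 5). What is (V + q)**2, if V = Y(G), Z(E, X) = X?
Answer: 169/9 ≈ 18.778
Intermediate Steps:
G = -3 (G = -2 - (6 - 5) = -2 - 1*1 = -2 - 1 = -3)
q = -14/3 (q = -18*1/4 - 4*1/24 = -9/2 - 1/6 = -14/3 ≈ -4.6667)
V = 9 (V = (-3)**2 = 9)
(V + q)**2 = (9 - 14/3)**2 = (13/3)**2 = 169/9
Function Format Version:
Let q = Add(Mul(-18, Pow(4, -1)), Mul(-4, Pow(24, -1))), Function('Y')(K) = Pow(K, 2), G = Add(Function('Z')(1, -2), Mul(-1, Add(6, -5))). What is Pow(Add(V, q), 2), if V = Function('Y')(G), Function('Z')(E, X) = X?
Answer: Rational(169, 9) ≈ 18.778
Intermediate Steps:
G = -3 (G = Add(-2, Mul(-1, Add(6, -5))) = Add(-2, Mul(-1, 1)) = Add(-2, -1) = -3)
q = Rational(-14, 3) (q = Add(Mul(-18, Rational(1, 4)), Mul(-4, Rational(1, 24))) = Add(Rational(-9, 2), Rational(-1, 6)) = Rational(-14, 3) ≈ -4.6667)
V = 9 (V = Pow(-3, 2) = 9)
Pow(Add(V, q), 2) = Pow(Add(9, Rational(-14, 3)), 2) = Pow(Rational(13, 3), 2) = Rational(169, 9)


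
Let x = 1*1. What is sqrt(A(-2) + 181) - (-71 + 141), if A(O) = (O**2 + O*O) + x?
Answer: -70 + sqrt(190) ≈ -56.216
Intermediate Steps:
x = 1
A(O) = 1 + 2*O**2 (A(O) = (O**2 + O*O) + 1 = (O**2 + O**2) + 1 = 2*O**2 + 1 = 1 + 2*O**2)
sqrt(A(-2) + 181) - (-71 + 141) = sqrt((1 + 2*(-2)**2) + 181) - (-71 + 141) = sqrt((1 + 2*4) + 181) - 1*70 = sqrt((1 + 8) + 181) - 70 = sqrt(9 + 181) - 70 = sqrt(190) - 70 = -70 + sqrt(190)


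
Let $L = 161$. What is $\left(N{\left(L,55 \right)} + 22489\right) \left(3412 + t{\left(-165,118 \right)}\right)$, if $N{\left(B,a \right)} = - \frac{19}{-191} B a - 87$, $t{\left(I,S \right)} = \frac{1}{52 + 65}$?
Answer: $\frac{136559647195}{1719} \approx 7.9441 \cdot 10^{7}$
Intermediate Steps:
$t{\left(I,S \right)} = \frac{1}{117}$
$N{\left(B,a \right)} = -87 + \frac{19 B a}{191}$ ($N{\left(B,a \right)} = \left(-19\right) \left(- \frac{1}{191}\right) B a - 87 = \frac{19 B}{191} a - 87 = \frac{19 B a}{191} - 87 = -87 + \frac{19 B a}{191}$)
$\left(N{\left(L,55 \right)} + 22489\right) \left(3412 + t{\left(-165,118 \right)}\right) = \left(\left(-87 + \frac{19}{191} \cdot 161 \cdot 55\right) + 22489\right) \left(3412 + \frac{1}{117}\right) = \left(\left(-87 + \frac{168245}{191}\right) + 22489\right) \frac{399205}{117} = \left(\frac{151628}{191} + 22489\right) \frac{399205}{117} = \frac{4447027}{191} \cdot \frac{399205}{117} = \frac{136559647195}{1719}$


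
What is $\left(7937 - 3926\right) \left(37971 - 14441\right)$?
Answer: $94378830$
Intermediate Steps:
$\left(7937 - 3926\right) \left(37971 - 14441\right) = 4011 \cdot 23530 = 94378830$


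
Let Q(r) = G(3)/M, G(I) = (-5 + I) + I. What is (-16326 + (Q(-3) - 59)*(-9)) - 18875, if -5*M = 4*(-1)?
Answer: -138725/4 ≈ -34681.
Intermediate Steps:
M = 4/5 (M = -4*(-1)/5 = -1/5*(-4) = 4/5 ≈ 0.80000)
G(I) = -5 + 2*I
Q(r) = 5/4 (Q(r) = (-5 + 2*3)/(4/5) = (-5 + 6)*(5/4) = 1*(5/4) = 5/4)
(-16326 + (Q(-3) - 59)*(-9)) - 18875 = (-16326 + (5/4 - 59)*(-9)) - 18875 = (-16326 - 231/4*(-9)) - 18875 = (-16326 + 2079/4) - 18875 = -63225/4 - 18875 = -138725/4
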